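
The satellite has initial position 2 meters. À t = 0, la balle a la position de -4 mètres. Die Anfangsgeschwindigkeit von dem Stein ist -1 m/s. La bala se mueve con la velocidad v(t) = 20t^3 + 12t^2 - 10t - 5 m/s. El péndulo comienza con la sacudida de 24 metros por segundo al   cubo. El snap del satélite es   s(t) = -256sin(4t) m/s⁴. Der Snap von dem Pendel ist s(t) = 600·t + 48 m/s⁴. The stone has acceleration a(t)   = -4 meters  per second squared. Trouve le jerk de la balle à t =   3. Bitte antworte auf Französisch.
En partant de la vitesse v(t) = 20·t^3 + 12·t^2 - 10·t - 5, nous prenons 2 dérivées. En prenant d/dt de v(t), nous trouvons a(t) = 60·t^2 + 24·t - 10. En prenant d/dt de a(t), nous trouvons j(t) = 120·t + 24. Nous avons le jerk j(t) = 120·t + 24. En substituant t = 3: j(3) = 384.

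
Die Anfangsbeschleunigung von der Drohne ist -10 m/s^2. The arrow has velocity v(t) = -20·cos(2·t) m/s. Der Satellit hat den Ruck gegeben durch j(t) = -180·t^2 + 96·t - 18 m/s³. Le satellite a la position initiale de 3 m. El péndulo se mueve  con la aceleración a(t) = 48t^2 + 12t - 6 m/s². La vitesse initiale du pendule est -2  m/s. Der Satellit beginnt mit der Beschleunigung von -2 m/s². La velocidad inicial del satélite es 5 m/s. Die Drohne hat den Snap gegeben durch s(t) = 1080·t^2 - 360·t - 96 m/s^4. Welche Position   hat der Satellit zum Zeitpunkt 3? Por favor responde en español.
Debemos encontrar la integral de nuestra ecuación de la sacudida j(t) = -180·t^2 + 96·t - 18 3 veces. Integrando la sacudida y usando la condición inicial a(0) = -2, obtenemos a(t) = -60·t^3 + 48·t^2 - 18·t - 2. La antiderivada de la aceleración es la velocidad. Usando v(0) = 5, obtenemos v(t) = -15·t^4 + 16·t^3 - 9·t^2 - 2·t + 5. La antiderivada de la velocidad, con x(0) = 3, da la posición: x(t) = -3·t^5 + 4·t^4 - 3·t^3 - t^2 + 5·t + 3. Tenemos la posición x(t) = -3·t^5 + 4·t^4 - 3·t^3 - t^2 + 5·t + 3. Sustituyendo t = 3: x(3) = -477.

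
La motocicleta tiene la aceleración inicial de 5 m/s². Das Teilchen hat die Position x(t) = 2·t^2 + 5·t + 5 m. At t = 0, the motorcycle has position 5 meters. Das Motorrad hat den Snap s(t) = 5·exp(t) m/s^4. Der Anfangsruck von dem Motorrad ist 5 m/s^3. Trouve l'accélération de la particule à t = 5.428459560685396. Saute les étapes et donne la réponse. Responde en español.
a(5.428459560685396) = 4.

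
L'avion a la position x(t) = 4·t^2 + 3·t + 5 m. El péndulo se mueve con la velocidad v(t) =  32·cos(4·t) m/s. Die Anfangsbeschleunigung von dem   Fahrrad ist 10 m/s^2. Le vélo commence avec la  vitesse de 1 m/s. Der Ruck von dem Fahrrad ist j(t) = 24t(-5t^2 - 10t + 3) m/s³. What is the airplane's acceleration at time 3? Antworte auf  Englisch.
Starting from position x(t) = 4·t^2 + 3·t + 5, we take 2 derivatives. Taking d/dt of x(t), we find v(t) = 8·t + 3. Differentiating velocity, we get acceleration: a(t) = 8. We have acceleration a(t) = 8. Substituting t = 3: a(3) = 8.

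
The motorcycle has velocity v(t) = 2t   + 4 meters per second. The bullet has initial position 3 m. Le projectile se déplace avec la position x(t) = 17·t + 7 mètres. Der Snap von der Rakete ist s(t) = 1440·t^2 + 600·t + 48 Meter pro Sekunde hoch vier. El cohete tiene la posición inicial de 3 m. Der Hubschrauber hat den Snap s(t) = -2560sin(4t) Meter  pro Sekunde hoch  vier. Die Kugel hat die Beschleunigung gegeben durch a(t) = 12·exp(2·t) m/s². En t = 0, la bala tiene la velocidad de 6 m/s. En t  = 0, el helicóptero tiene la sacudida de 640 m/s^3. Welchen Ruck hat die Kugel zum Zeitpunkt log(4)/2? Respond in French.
Pour résoudre ceci, nous devons prendre 1 dérivée de notre équation de l'accélération a(t) = 12·exp(2·t). La dérivée de l'accélération donne le jerk: j(t) = 24·exp(2·t). En utilisant j(t) = 24·exp(2·t) et en substituant t = log(4)/2, nous trouvons j = 96.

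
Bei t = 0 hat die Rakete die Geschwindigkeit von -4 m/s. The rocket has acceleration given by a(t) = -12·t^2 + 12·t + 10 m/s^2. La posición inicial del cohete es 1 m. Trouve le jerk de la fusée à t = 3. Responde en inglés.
To solve this, we need to take 1 derivative of our acceleration equation a(t) = -12·t^2 + 12·t + 10. The derivative of acceleration gives jerk: j(t) = 12 - 24·t. From the given jerk equation j(t) = 12 - 24·t, we substitute t = 3 to get j = -60.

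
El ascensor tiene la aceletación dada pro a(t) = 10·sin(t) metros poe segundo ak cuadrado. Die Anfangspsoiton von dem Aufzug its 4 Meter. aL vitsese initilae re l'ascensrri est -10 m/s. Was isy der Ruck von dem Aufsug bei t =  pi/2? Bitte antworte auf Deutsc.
Um dies zu lösen, müssen wir 1 Ableitung unserer Gleichung für die Beschleunigung a(t) = 10·sin(t) nehmen. Durch Ableiten von der Beschleunigung erhalten wir den Ruck: j(t) = 10·cos(t). Wir haben den Ruck j(t) = 10·cos(t). Durch Einsetzen von t = pi/2: j(pi/2) = 0.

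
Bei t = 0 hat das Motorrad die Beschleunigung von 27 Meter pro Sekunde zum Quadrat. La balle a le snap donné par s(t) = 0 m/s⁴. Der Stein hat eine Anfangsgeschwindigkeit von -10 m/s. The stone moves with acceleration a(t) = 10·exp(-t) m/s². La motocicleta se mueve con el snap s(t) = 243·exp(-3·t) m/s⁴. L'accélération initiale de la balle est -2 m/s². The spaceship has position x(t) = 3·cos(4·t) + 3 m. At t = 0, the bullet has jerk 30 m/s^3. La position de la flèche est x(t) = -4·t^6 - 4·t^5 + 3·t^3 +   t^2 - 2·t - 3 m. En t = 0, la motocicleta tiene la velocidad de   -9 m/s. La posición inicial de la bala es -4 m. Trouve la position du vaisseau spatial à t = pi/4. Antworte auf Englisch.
Using x(t) = 3·cos(4·t) + 3 and substituting t = pi/4, we find x = 0.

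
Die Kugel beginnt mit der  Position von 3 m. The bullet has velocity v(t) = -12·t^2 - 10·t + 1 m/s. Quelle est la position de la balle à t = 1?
Nous devons intégrer notre équation de la vitesse v(t) = -12·t^2 - 10·t + 1 1 fois. En intégrant la vitesse et en utilisant la condition initiale x(0) = 3, nous obtenons x(t) = -4·t^3 - 5·t^2 + t + 3. Nous avons la position x(t) = -4·t^3 - 5·t^2 + t + 3. En substituant t = 1: x(1) = -5.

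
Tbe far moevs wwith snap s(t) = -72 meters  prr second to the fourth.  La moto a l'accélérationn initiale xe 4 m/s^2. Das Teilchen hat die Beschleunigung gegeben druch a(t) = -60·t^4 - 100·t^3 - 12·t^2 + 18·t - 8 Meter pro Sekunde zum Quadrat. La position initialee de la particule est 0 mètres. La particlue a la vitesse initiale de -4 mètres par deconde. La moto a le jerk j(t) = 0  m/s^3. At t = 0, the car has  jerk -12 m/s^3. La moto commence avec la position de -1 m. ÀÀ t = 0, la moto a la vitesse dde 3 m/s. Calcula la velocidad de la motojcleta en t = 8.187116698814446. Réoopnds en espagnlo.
Necesitamos integrar nuestra ecuación de la sacudida j(t) = 0 2 veces. La integral de la sacudida es la aceleración. Usando a(0) = 4, obtenemos a(t) = 4. La antiderivada de la aceleración es la velocidad. Usando v(0) = 3, obtenemos v(t) = 4·t + 3. Tenemos la velocidad v(t) = 4·t + 3. Sustituyendo t = 8.187116698814446: v(8.187116698814446) = 35.7484667952578.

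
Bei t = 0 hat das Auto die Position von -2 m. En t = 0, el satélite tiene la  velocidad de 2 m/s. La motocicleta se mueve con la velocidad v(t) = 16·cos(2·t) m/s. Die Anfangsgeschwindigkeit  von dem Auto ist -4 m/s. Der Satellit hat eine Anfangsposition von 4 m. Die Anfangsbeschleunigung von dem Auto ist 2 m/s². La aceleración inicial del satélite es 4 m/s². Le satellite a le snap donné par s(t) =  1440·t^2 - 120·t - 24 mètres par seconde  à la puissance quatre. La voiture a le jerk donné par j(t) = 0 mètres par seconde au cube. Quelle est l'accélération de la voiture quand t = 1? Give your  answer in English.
To find the answer, we compute 1 integral of j(t) = 0. The antiderivative of jerk, with a(0) = 2, gives acceleration: a(t) = 2. Using a(t) = 2 and substituting t = 1, we find a = 2.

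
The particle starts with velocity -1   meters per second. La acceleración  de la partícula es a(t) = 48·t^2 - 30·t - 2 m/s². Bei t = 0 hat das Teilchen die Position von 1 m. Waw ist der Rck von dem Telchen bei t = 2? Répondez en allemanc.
Um dies zu lösen, müssen wir 1 Ableitung unserer Gleichung für die Beschleunigung a(t) = 48·t^2 - 30·t - 2 nehmen. Durch Ableiten von der Beschleunigung erhalten wir den Ruck: j(t) = 96·t - 30. Mit j(t) = 96·t - 30 und Einsetzen von t = 2, finden wir j = 162.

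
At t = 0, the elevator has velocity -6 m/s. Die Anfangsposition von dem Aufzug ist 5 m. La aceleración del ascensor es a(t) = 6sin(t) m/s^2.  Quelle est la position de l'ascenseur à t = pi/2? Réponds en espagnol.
Para resolver esto, necesitamos tomar 2 antiderivadas de nuestra ecuación de la aceleración a(t) = 6·sin(t). La antiderivada de la aceleración, con v(0) = -6, da la velocidad: v(t) = -6·cos(t). Integrando la velocidad y usando la condición inicial x(0) = 5, obtenemos x(t) = 5 - 6·sin(t). Tenemos la posición x(t) = 5 - 6·sin(t). Sustituyendo t = pi/2: x(pi/2) = -1.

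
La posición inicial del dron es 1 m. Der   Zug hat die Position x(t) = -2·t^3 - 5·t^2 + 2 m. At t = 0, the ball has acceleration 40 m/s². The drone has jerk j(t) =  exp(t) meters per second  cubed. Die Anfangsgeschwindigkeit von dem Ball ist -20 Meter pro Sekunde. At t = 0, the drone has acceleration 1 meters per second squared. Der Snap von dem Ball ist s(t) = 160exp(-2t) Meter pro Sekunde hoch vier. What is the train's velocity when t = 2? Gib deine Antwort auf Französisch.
En partant de la position x(t) = -2·t^3 - 5·t^2 + 2, nous prenons 1 dérivée. La dérivée de la position donne la vitesse: v(t) = -6·t^2 - 10·t. Nous avons la vitesse v(t) = -6·t^2 - 10·t. En substituant t = 2: v(2) = -44.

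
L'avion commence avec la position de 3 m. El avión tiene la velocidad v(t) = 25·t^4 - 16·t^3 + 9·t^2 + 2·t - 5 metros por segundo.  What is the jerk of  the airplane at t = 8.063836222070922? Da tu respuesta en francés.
Nous devons dériver notre équation de la vitesse v(t) = 25·t^4 - 16·t^3 + 9·t^2 + 2·t - 5 2 fois. La dérivée de la vitesse donne l'accélération: a(t) = 100·t^3 - 48·t^2 + 18·t + 2. En dérivant l'accélération, nous obtenons le jerk: j(t) = 300·t^2 - 96·t + 18. Nous avons le jerk j(t) = 300·t^2 - 96·t + 18. En substituant t = 8.063836222070922: j(8.063836222070922) = 18751.5081075961.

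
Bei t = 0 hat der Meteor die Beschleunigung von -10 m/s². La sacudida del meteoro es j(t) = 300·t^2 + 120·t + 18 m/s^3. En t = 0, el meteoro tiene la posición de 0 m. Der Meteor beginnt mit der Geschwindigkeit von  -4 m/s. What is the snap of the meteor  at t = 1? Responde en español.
Partiendo de la sacudida j(t) = 300·t^2 + 120·t + 18, tomamos 1 derivada. La derivada de la sacudida da el snap: s(t) = 600·t + 120. Tenemos el snap s(t) = 600·t + 120. Sustituyendo t = 1: s(1) = 720.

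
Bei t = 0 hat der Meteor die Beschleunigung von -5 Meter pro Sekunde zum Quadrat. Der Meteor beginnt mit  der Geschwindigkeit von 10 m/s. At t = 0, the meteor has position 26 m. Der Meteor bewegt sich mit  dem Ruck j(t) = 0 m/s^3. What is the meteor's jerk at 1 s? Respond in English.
From the given jerk equation j(t) = 0, we substitute t = 1 to get j = 0.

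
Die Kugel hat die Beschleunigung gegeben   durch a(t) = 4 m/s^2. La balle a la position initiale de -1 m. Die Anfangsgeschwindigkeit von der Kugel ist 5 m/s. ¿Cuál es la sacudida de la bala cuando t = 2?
Para resolver esto, necesitamos tomar 1 derivada de nuestra ecuación de la aceleración a(t) = 4. Tomando d/dt de a(t), encontramos j(t) = 0. De la ecuación de la sacudida j(t) = 0, sustituimos t = 2 para obtener j = 0.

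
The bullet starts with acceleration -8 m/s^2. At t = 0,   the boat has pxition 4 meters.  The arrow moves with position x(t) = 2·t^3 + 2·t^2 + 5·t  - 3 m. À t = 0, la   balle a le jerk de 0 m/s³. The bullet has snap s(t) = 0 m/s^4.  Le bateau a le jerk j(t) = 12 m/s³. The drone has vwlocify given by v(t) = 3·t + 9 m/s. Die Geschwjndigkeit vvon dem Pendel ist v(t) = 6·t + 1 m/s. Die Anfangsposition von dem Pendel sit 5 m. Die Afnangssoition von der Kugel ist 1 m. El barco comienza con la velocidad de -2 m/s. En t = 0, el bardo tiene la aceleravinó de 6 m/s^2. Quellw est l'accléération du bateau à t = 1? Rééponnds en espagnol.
Partiendo de la sacudida j(t) = 12, tomamos 1 integral. La integral de la sacudida es la aceleración. Usando a(0) = 6, obtenemos a(t) = 12·t + 6. De la ecuación de la aceleración a(t) = 12·t + 6, sustituimos t = 1 para obtener a = 18.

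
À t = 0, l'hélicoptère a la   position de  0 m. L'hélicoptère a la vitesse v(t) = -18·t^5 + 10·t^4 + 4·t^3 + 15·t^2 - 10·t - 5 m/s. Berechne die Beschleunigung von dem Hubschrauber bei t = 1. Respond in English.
Starting from velocity v(t) = -18·t^5 + 10·t^4 + 4·t^3 + 15·t^2 - 10·t - 5, we take 1 derivative. The derivative of velocity gives acceleration: a(t) = -90·t^4 + 40·t^3 + 12·t^2 + 30·t - 10. From the given acceleration equation a(t) = -90·t^4 + 40·t^3 + 12·t^2 + 30·t - 10, we substitute t = 1 to get a = -18.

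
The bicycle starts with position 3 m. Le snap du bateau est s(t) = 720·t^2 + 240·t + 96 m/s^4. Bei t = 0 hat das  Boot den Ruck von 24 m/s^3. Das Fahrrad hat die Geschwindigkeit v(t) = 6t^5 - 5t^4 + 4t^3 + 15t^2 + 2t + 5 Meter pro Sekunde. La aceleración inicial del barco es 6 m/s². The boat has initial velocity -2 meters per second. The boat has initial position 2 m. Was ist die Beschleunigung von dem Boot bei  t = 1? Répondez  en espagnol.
Debemos encontrar la antiderivada de nuestra ecuación del snap s(t) = 720·t^2 + 240·t + 96 2 veces. La integral del snap, con j(0) = 24, da la sacudida: j(t) = 240·t^3 + 120·t^2 + 96·t + 24. La integral de la sacudida, con a(0) = 6, da la aceleración: a(t) = 60·t^4 + 40·t^3 + 48·t^2 + 24·t + 6. Usando a(t) = 60·t^4 + 40·t^3 + 48·t^2 + 24·t + 6 y sustituyendo t = 1, encontramos a = 178.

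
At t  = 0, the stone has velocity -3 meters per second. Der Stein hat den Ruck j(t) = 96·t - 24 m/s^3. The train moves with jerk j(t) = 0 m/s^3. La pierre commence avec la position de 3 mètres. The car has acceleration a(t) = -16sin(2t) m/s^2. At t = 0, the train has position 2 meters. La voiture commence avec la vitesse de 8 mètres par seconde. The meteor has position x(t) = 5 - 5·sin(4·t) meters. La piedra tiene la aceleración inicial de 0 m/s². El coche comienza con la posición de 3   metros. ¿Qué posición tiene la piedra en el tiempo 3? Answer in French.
En partant du jerk j(t) = 96·t - 24, nous prenons 3 primitives. La primitive du jerk est l'accélération. En utilisant a(0) = 0, nous obtenons a(t) = 24·t·(2·t - 1). En prenant ∫a(t)dt et en appliquant v(0) = -3, nous trouvons v(t) = 16·t^3 - 12·t^2 - 3. L'intégrale de la vitesse, avec x(0) = 3, donne la position: x(t) = 4·t^4 - 4·t^3 - 3·t + 3. En utilisant x(t) = 4·t^4 - 4·t^3 - 3·t + 3 et en substituant t = 3, nous trouvons x = 210.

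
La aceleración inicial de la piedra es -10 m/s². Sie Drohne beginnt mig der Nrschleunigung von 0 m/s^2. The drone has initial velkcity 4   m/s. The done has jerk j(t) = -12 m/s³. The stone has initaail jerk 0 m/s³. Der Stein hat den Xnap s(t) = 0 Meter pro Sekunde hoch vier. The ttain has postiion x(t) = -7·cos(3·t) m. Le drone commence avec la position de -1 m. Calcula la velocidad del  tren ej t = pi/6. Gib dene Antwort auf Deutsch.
Um dies zu lösen, müssen wir 1 Ableitung unserer Gleichung für die Position x(t) = -7·cos(3·t) nehmen. Die Ableitung von der Position ergibt die Geschwindigkeit: v(t) = 21·sin(3·t). Aus der Gleichung für die Geschwindigkeit v(t) = 21·sin(3·t), setzen wir t = pi/6 ein und erhalten v = 21.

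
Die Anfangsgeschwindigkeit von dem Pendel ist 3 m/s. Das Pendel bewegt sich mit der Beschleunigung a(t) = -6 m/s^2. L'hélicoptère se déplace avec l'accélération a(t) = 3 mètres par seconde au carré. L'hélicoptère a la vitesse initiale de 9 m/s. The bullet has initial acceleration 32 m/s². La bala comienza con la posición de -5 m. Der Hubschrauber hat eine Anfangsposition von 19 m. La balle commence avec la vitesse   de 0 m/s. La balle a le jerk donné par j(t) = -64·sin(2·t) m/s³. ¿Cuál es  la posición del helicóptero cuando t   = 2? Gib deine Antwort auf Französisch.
Nous devons trouver l'intégrale de notre équation de l'accélération a(t) = 3 2 fois. La primitive de l'accélération est la vitesse. En utilisant v(0) = 9, nous obtenons v(t) = 3·t + 9. L'intégrale de la vitesse, avec x(0) = 19, donne la position: x(t) = 3·t^2/2 + 9·t + 19. En utilisant x(t) = 3·t^2/2 + 9·t + 19 et en substituant t = 2, nous trouvons x = 43.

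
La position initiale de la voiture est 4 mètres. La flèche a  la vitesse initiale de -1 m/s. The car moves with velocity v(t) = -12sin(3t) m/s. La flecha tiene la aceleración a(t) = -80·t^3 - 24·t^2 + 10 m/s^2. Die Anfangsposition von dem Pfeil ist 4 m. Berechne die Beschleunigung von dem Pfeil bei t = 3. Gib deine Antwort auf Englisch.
We have acceleration a(t) = -80·t^3 - 24·t^2 + 10. Substituting t = 3: a(3) = -2366.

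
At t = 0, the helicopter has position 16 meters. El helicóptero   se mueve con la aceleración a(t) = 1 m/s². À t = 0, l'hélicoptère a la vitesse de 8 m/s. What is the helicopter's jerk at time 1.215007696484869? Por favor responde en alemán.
Wir müssen unsere Gleichung für die Beschleunigung a(t) = 1 1-mal ableiten. Mit d/dt von a(t) finden wir j(t) = 0. Wir haben den Ruck j(t) = 0. Durch Einsetzen von t = 1.215007696484869: j(1.215007696484869) = 0.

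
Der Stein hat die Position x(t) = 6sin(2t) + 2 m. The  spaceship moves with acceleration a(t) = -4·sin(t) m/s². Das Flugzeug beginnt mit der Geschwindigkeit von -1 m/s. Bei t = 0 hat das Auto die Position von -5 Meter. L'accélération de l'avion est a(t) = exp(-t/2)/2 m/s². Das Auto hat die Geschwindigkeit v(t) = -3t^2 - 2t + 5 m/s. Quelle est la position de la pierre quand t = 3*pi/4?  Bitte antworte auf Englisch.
Using x(t) = 6·sin(2·t) + 2 and substituting t = 3*pi/4, we find x = -4.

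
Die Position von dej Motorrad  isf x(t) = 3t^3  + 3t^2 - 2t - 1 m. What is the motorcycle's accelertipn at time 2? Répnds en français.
Pour résoudre ceci, nous devons prendre 2 dérivées de notre équation de la position x(t) = 3·t^3 + 3·t^2 - 2·t - 1. En prenant d/dt de x(t), nous trouvons v(t) = 9·t^2 + 6·t - 2. En prenant d/dt de v(t), nous trouvons a(t) = 18·t + 6. De l'équation de l'accélération a(t) = 18·t + 6, nous substituons t = 2 pour obtenir a = 42.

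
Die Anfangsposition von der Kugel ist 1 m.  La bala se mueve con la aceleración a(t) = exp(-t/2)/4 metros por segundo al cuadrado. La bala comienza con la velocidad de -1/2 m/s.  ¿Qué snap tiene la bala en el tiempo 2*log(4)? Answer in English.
We must differentiate our acceleration equation a(t) = exp(-t/2)/4 2 times. Differentiating acceleration, we get jerk: j(t) = -exp(-t/2)/8. Differentiating jerk, we get snap: s(t) = exp(-t/2)/16. We have snap s(t) = exp(-t/2)/16. Substituting t = 2*log(4): s(2*log(4)) = 1/64.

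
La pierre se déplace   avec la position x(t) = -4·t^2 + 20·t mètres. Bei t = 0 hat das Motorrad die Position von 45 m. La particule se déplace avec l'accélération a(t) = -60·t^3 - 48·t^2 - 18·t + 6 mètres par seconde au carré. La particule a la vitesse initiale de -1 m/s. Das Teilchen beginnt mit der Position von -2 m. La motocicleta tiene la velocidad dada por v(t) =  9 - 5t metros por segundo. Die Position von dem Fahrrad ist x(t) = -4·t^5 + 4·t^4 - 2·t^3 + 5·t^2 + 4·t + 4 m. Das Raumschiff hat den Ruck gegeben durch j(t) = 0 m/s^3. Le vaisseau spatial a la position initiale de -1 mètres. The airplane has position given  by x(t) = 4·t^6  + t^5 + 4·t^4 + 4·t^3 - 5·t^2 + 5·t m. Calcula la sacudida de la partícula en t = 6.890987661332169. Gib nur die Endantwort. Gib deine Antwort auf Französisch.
j(6.890987661332169) = -9226.96278624168.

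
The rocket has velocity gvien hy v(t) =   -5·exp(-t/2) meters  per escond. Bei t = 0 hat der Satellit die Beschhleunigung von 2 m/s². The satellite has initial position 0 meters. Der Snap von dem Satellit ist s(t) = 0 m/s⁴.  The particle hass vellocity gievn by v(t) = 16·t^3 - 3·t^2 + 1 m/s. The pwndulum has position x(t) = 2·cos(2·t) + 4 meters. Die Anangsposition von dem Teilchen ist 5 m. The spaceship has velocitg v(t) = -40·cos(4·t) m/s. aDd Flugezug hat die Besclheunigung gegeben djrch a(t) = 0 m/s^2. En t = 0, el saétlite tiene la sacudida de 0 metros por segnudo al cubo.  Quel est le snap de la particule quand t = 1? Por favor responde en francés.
Pour résoudre ceci, nous devons prendre 3 dérivées de notre équation de la vitesse v(t) = 16·t^3 - 3·t^2 + 1. La dérivée de la vitesse donne l'accélération: a(t) = 48·t^2 - 6·t. En prenant d/dt de a(t), nous trouvons j(t) = 96·t - 6. En prenant d/dt de j(t), nous trouvons s(t) = 96. Nous avons le snap s(t) = 96. En substituant t = 1: s(1) = 96.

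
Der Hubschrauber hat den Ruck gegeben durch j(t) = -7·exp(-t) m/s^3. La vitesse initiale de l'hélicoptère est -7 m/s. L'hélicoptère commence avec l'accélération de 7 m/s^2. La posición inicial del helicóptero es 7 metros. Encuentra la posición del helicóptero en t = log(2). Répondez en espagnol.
Debemos encontrar la integral de nuestra ecuación de la sacudida j(t) = -7·exp(-t) 3 veces. Tomando ∫j(t)dt y aplicando a(0) = 7, encontramos a(t) = 7·exp(-t). Tomando ∫a(t)dt y aplicando v(0) = -7, encontramos v(t) = -7·exp(-t). Tomando ∫v(t)dt y aplicando x(0) = 7, encontramos x(t) = 7·exp(-t). Usando x(t) = 7·exp(-t) y sustituyendo t = log(2), encontramos x = 7/2.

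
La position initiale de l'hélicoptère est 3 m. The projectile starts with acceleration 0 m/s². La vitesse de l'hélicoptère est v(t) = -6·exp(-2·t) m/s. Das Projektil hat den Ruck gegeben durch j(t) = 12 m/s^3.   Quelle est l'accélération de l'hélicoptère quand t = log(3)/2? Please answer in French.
Pour résoudre ceci, nous devons prendre 1 dérivée de notre équation de la vitesse v(t) = -6·exp(-2·t). La dérivée de la vitesse donne l'accélération: a(t) = 12·exp(-2·t). En utilisant a(t) = 12·exp(-2·t) et en substituant t = log(3)/2, nous trouvons a = 4.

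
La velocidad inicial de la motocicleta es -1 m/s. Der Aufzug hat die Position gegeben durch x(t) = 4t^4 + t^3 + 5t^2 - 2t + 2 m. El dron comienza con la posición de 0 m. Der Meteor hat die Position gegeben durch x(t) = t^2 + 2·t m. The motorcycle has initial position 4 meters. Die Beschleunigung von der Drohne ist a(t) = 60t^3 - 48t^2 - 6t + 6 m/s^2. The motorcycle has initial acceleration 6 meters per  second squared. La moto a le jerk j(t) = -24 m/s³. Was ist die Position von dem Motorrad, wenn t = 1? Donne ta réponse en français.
En partant du jerk j(t) = -24, nous prenons 3 primitives. L'intégrale du jerk, avec a(0) = 6, donne l'accélération: a(t) = 6 - 24·t. La primitive de l'accélération, avec v(0) = -1, donne la vitesse: v(t) = -12·t^2 + 6·t - 1. L'intégrale de la vitesse, avec x(0) = 4, donne la position: x(t) = -4·t^3 + 3·t^2 - t + 4. Nous avons la position x(t) = -4·t^3 + 3·t^2 - t + 4. En substituant t = 1: x(1) = 2.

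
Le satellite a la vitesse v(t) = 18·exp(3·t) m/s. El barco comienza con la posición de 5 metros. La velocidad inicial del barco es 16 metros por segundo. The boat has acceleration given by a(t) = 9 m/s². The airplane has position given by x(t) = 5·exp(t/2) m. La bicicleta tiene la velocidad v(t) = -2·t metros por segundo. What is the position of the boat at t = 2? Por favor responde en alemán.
Um dies zu lösen, müssen wir 2 Integrale unserer Gleichung für die Beschleunigung a(t) = 9 finden. Mit ∫a(t)dt und Anwendung von v(0) = 16, finden wir v(t) = 9·t + 16. Die Stammfunktion von der Geschwindigkeit ist die Position. Mit x(0) = 5 erhalten wir x(t) = 9·t^2/2 + 16·t + 5. Mit x(t) = 9·t^2/2 + 16·t + 5 und Einsetzen von t = 2, finden wir x = 55.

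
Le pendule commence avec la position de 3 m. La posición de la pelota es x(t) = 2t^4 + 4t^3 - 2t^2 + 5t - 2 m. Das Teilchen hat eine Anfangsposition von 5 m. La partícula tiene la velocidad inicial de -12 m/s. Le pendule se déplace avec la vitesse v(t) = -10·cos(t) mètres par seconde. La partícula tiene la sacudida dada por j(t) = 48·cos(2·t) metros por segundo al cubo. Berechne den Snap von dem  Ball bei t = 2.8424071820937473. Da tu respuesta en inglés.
We must differentiate our position equation x(t) = 2·t^4 + 4·t^3 - 2·t^2 + 5·t - 2 4 times. Taking d/dt of x(t), we find v(t) = 8·t^3 + 12·t^2 - 4·t + 5. Differentiating velocity, we get acceleration: a(t) = 24·t^2 + 24·t - 4. Differentiating acceleration, we get jerk: j(t) = 48·t + 24. The derivative of jerk gives snap: s(t) = 48. Using s(t) = 48 and substituting t = 2.8424071820937473, we find s = 48.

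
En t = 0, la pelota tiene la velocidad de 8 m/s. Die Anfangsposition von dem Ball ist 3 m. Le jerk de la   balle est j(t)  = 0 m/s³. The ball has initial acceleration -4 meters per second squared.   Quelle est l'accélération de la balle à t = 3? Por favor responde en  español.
Partiendo de la sacudida j(t) = 0, tomamos 1 antiderivada. Integrando la sacudida y usando la condición inicial a(0) = -4, obtenemos a(t) = -4. Tenemos la aceleración a(t) = -4. Sustituyendo t = 3: a(3) = -4.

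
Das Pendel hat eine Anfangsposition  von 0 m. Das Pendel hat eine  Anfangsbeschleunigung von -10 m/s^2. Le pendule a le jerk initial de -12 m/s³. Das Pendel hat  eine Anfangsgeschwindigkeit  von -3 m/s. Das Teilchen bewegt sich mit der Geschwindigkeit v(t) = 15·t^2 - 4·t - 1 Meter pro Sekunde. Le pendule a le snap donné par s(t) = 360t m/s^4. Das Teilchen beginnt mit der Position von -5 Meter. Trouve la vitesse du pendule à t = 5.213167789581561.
Pour résoudre ceci, nous devons prendre 3 primitives de notre équation du snap s(t) = 360·t. L'intégrale du snap est le jerk. En utilisant j(0) = -12, nous obtenons j(t) = 180·t^2 - 12. La primitive du jerk est l'accélération. En utilisant a(0) = -10, nous obtenons a(t) = 60·t^3 - 12·t - 10. En intégrant l'accélération et en utilisant la condition initiale v(0) = -3, nous obtenons v(t) = 15·t^4 - 6·t^2 - 10·t - 3. De l'équation de la vitesse v(t) = 15·t^4 - 6·t^2 - 10·t - 3, nous substituons t = 5.213167789581561 pour obtenir v = 10860.7420815047.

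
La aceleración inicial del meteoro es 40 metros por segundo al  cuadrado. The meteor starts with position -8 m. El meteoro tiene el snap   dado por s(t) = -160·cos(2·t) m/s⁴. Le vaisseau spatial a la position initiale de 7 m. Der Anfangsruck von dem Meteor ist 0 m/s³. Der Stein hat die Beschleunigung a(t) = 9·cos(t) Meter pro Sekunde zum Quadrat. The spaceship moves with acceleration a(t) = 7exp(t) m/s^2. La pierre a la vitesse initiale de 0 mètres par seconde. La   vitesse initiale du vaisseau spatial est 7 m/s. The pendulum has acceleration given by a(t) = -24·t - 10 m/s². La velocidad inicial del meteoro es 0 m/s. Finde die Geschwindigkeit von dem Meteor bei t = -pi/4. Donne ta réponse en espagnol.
Necesitamos integrar nuestra ecuación del snap s(t) = -160·cos(2·t) 3 veces. Tomando ∫s(t)dt y aplicando j(0) = 0, encontramos j(t) = -80·sin(2·t). La integral de la sacudida, con a(0) = 40, da la aceleración: a(t) = 40·cos(2·t). Tomando ∫a(t)dt y aplicando v(0) = 0, encontramos v(t) = 20·sin(2·t). Usando v(t) = 20·sin(2·t) y sustituyendo t = -pi/4, encontramos v = -20.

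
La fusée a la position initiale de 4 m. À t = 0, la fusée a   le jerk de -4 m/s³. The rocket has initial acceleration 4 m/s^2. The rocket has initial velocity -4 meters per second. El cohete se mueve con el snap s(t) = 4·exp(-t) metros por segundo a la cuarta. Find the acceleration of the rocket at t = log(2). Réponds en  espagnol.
Partiendo del snap s(t) = 4·exp(-t), tomamos 2 antiderivadas. La integral del snap, con j(0) = -4, da la sacudida: j(t) = -4·exp(-t). Integrando la sacudida y usando la condición inicial a(0) = 4, obtenemos a(t) = 4·exp(-t). Tenemos la aceleración a(t) = 4·exp(-t). Sustituyendo t = log(2): a(log(2)) = 2.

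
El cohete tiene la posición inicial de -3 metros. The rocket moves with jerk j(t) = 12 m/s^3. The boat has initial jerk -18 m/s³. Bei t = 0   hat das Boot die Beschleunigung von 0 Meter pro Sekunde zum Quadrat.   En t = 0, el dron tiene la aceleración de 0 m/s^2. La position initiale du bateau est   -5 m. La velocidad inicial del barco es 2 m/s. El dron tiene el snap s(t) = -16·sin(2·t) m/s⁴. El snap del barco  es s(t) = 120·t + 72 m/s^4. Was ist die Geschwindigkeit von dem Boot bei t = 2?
Wir müssen die Stammfunktion unserer Gleichung für den Snap s(t) = 120·t + 72 3-mal finden. Durch Integration von dem Snap und Verwendung der Anfangsbedingung j(0) = -18, erhalten wir j(t) = 60·t^2 + 72·t - 18. Mit ∫j(t)dt und Anwendung von a(0) = 0, finden wir a(t) = 2·t·(10·t^2 + 18·t - 9). Durch Integration von der Beschleunigung und Verwendung der Anfangsbedingung v(0) = 2, erhalten wir v(t) = 5·t^4 + 12·t^3 - 9·t^2 + 2. Wir haben die Geschwindigkeit v(t) = 5·t^4 + 12·t^3 - 9·t^2 + 2. Durch Einsetzen von t = 2: v(2) = 142.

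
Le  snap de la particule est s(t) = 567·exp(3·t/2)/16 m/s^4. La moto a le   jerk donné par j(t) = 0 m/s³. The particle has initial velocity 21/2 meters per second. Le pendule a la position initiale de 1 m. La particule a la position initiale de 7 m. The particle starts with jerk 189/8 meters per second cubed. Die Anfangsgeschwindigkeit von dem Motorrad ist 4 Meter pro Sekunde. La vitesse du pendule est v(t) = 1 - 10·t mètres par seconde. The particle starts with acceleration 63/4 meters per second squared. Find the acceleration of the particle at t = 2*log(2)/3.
To find the answer, we compute 2 integrals of s(t) = 567·exp(3·t/2)/16. The integral of snap is jerk. Using j(0) = 189/8, we get j(t) = 189·exp(3·t/2)/8. The integral of jerk is acceleration. Using a(0) = 63/4, we get a(t) = 63·exp(3·t/2)/4. Using a(t) = 63·exp(3·t/2)/4 and substituting t = 2*log(2)/3, we find a = 63/2.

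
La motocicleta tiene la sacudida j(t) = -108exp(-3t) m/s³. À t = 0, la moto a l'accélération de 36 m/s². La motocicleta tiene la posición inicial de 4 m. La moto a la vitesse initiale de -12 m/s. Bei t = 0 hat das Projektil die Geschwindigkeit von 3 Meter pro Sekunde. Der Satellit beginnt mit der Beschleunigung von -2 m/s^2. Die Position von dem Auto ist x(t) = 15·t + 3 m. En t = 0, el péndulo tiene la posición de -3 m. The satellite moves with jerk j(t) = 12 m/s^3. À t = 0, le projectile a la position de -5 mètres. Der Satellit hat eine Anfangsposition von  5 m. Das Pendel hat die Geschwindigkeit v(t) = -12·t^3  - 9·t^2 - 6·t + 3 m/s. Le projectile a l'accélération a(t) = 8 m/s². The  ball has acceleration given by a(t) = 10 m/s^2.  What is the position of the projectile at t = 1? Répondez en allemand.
Um dies zu lösen, müssen wir 2 Stammfunktionen unserer Gleichung für die Beschleunigung a(t) = 8 finden. Das Integral von der Beschleunigung ist die Geschwindigkeit. Mit v(0) = 3 erhalten wir v(t) = 8·t + 3. Das Integral von der Geschwindigkeit, mit x(0) = -5, ergibt die Position: x(t) = 4·t^2 + 3·t - 5. Wir haben die Position x(t) = 4·t^2 + 3·t - 5. Durch Einsetzen von t = 1: x(1) = 2.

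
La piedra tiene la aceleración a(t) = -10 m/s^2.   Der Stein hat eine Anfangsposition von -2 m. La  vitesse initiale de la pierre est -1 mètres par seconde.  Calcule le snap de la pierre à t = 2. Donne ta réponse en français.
Nous devons dériver notre équation de l'accélération a(t) = -10 2 fois. En dérivant l'accélération, nous obtenons le jerk: j(t) = 0. En prenant d/dt de j(t), nous trouvons s(t) = 0. En utilisant s(t) = 0 et en substituant t = 2, nous trouvons s = 0.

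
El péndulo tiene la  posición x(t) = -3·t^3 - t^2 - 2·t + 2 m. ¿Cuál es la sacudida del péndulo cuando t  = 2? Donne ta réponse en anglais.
Starting from position x(t) = -3·t^3 - t^2 - 2·t + 2, we take 3 derivatives. The derivative of position gives velocity: v(t) = -9·t^2 - 2·t - 2. Taking d/dt of v(t), we find a(t) = -18·t - 2. The derivative of acceleration gives jerk: j(t) = -18. Using j(t) = -18 and substituting t = 2, we find j = -18.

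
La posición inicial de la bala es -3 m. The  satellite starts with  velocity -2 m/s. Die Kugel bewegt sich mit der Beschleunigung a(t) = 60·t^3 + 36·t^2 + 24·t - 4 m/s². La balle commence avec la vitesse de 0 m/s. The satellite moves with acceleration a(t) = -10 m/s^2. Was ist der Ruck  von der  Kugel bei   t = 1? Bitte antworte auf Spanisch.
Debemos derivar nuestra ecuación de la aceleración a(t) = 60·t^3 + 36·t^2 + 24·t - 4 1 vez. Tomando d/dt de a(t), encontramos j(t) = 180·t^2 + 72·t + 24. De la ecuación de la sacudida j(t) = 180·t^2 + 72·t + 24, sustituimos t = 1 para obtener j = 276.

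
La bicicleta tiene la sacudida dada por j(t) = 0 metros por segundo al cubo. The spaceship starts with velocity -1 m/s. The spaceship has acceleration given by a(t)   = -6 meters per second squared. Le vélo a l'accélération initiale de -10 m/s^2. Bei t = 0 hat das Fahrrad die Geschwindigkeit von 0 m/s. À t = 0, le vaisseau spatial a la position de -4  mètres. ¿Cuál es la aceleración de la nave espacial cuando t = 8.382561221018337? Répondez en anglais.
From the given acceleration equation a(t) = -6, we substitute t = 8.382561221018337 to get a = -6.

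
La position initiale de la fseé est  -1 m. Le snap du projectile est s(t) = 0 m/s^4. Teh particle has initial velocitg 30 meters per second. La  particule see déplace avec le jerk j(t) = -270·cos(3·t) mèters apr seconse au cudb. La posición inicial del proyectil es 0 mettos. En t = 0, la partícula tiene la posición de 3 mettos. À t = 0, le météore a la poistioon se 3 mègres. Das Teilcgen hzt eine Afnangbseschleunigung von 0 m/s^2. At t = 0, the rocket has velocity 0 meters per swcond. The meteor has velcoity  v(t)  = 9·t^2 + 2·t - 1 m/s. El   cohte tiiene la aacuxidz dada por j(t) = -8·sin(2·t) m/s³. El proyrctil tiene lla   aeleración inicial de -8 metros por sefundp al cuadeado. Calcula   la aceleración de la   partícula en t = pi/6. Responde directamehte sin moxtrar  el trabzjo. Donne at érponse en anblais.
At t = pi/6, a = -90.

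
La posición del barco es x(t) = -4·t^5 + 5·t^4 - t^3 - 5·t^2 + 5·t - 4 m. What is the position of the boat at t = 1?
Using x(t) = -4·t^5 + 5·t^4 - t^3 - 5·t^2 + 5·t - 4 and substituting t = 1, we find x = -4.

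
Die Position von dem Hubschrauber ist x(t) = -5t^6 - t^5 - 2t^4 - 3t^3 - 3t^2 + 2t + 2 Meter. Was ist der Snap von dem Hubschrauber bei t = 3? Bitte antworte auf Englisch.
We must differentiate our position equation x(t) = -5·t^6 - t^5 - 2·t^4 - 3·t^3 - 3·t^2 + 2·t + 2 4 times. The derivative of position gives velocity: v(t) = -30·t^5 - 5·t^4 - 8·t^3 - 9·t^2 - 6·t + 2. Taking d/dt of v(t), we find a(t) = -150·t^4 - 20·t^3 - 24·t^2 - 18·t - 6. Differentiating acceleration, we get jerk: j(t) = -600·t^3 - 60·t^2 - 48·t - 18. Taking d/dt of j(t), we find s(t) = -1800·t^2 - 120·t - 48. Using s(t) = -1800·t^2 - 120·t - 48 and substituting t = 3, we find s = -16608.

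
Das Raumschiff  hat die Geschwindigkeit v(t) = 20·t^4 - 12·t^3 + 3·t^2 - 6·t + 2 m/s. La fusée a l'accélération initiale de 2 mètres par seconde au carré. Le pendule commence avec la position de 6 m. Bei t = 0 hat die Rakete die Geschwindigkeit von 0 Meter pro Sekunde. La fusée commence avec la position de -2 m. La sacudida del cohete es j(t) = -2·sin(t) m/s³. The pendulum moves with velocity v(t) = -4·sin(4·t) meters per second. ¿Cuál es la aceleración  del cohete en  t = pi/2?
Partiendo de la sacudida j(t) = -2·sin(t), tomamos 1 antiderivada. La antiderivada de la sacudida, con a(0) = 2, da la aceleración: a(t) = 2·cos(t). Tenemos la aceleración a(t) = 2·cos(t). Sustituyendo t = pi/2: a(pi/2) = 0.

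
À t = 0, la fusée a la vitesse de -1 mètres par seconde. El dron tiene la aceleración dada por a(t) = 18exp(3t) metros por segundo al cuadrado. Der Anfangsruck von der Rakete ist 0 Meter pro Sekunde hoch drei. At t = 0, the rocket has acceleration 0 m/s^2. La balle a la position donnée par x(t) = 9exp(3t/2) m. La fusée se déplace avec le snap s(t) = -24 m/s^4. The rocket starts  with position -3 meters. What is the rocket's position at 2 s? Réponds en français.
Pour résoudre ceci, nous devons prendre 4 intégrales de notre équation du snap s(t) = -24. La primitive du snap, avec j(0) = 0, donne le jerk: j(t) = -24·t. La primitive du jerk, avec a(0) = 0, donne l'accélération: a(t) = -12·t^2. En prenant ∫a(t)dt et en appliquant v(0) = -1, nous trouvons v(t) = -4·t^3 - 1. En intégrant la vitesse et en utilisant la condition initiale x(0) = -3, nous obtenons x(t) = -t^4 - t - 3. De l'équation de la position x(t) = -t^4 - t - 3, nous substituons t = 2 pour obtenir x = -21.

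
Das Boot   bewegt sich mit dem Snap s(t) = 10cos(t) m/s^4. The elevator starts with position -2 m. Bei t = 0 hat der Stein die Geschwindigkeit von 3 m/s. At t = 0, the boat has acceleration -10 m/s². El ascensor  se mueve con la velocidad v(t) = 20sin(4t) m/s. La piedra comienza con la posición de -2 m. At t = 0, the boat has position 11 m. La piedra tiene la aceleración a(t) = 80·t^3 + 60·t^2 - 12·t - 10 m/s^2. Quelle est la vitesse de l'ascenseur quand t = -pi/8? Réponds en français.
Nous avons la vitesse v(t) = 20·sin(4·t). En substituant t = -pi/8: v(-pi/8) = -20.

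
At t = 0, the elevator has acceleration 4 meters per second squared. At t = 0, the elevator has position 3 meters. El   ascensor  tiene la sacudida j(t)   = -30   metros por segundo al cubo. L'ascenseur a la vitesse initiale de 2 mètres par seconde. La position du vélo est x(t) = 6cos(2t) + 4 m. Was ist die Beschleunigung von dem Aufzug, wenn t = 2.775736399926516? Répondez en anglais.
We must find the antiderivative of our jerk equation j(t) = -30 1 time. Finding the integral of j(t) and using a(0) = 4: a(t) = 4 - 30·t. We have acceleration a(t) = 4 - 30·t. Substituting t = 2.775736399926516: a(2.775736399926516) = -79.2720919977955.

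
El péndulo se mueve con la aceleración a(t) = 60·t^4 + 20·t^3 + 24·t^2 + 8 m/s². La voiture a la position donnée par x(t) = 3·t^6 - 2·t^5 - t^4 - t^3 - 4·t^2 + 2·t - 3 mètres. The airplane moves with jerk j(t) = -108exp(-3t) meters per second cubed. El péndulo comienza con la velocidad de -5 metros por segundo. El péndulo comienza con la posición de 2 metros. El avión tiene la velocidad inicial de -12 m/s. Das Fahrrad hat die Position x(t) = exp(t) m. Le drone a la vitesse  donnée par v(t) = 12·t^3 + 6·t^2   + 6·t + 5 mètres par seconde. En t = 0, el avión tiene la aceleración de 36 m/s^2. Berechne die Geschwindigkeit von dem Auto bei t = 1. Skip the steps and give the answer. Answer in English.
The answer is -5.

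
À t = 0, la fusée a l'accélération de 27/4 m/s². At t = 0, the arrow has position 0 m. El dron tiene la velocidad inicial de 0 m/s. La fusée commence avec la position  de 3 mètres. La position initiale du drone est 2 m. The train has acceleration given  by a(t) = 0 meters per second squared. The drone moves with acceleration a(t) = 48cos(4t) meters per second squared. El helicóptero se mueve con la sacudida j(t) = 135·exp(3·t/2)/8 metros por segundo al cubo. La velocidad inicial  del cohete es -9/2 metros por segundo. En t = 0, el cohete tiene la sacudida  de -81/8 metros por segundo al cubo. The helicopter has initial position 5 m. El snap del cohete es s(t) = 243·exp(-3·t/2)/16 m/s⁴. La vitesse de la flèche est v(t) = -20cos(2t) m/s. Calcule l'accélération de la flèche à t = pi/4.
En partant de la vitesse v(t) = -20·cos(2·t), nous prenons 1 dérivée. La dérivée de la vitesse donne l'accélération: a(t) = 40·sin(2·t). En utilisant a(t) = 40·sin(2·t) et en substituant t = pi/4, nous trouvons a = 40.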